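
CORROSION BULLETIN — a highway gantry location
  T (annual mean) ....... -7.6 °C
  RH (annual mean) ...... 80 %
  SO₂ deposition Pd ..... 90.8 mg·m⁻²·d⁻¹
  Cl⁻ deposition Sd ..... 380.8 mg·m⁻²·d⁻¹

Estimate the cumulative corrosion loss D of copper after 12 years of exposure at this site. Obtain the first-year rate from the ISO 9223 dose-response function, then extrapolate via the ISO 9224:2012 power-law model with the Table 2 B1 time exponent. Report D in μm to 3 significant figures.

D(12) = 4.38 μm

copper: f(T) = +0.126·(T−10) [T≤10 °C] = -2.2176
  sulphur-dioxide contribution → 0.209 μm/a
  chloride contribution → 0.626 μm/a
  ⇒ r_corr(copper) = 0.835 μm/a
ISO 9224: D(t) = r_corr · t^b with b = 0.667 (copper, B1)
  D(12) = 0.835 × 12^0.667 = 0.835 × 5.246 = 4.38 μm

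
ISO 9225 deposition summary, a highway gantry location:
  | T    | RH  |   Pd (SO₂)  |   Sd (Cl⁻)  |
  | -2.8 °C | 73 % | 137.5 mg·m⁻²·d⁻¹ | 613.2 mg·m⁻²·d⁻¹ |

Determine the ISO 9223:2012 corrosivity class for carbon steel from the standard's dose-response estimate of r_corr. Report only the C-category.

carbon steel: temperature factor f = +0.150·(-12.8) = -1.9200
  Pd branch = 1.77·Pd^0.52·e^(0.02·RH+f) = 14.46 μm/a
  Cl⁻ term: 0.102·613.2^0.62·exp(0.033·73+0.04·-2.8) = 54.26
  sum: 14.46 + 54.26 → r_corr = 68.72 μm/a
68.7 μm/a falls in (50, 80] for carbon steel → category C4

C4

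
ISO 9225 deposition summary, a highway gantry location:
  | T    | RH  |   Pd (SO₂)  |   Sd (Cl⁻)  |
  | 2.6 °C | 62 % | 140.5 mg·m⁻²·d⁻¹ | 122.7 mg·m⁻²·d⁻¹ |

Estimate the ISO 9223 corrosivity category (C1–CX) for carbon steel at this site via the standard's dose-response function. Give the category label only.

C3

carbon steel: f(T) = +0.150·(T−10) [T≤10 °C] = -1.1100
  SO₂ term: 1.77·140.5^0.52·exp(0.02·62-1.1100) = 26.38
  Cl⁻ term: 0.102·122.7^0.62·exp(0.033·62+0.04·2.6) = 17.27
  sum: 26.38 + 17.27 → r_corr = 43.65 μm/a
ISO 9223 Table 2 (carbon steel): 25 < 43.7 ≤ 50 μm/a ⇒ C3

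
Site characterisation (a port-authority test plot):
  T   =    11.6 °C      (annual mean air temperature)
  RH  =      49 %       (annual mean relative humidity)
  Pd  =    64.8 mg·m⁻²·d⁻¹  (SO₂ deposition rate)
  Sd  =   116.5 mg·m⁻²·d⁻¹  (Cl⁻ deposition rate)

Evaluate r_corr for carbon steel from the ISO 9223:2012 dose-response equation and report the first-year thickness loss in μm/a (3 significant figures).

carbon steel: f(T) = -0.054·(T−10) [T>10 °C] = -0.0864
  SO₂ term: 1.77·64.8^0.52·exp(0.02·49-0.0864) = 37.85
  Cl⁻ term: 0.102·116.5^0.62·exp(0.033·49+0.04·11.6) = 15.61
  sum: 37.85 + 15.61 → r_corr = 53.46 μm/a

r_corr = 53.5 μm/a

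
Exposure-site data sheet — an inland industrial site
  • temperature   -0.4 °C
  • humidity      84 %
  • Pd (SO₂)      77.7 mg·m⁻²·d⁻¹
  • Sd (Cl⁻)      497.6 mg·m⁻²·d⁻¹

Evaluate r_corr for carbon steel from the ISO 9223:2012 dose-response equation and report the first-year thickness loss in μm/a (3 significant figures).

r_corr = 94.6 μm/a

carbon steel: temperature factor f = +0.150·(-10.4) = -1.5600
  Pd branch = 1.77·Pd^0.52·e^(0.02·RH+f) = 19.19 μm/a
  Cl⁻ term: 0.102·497.6^0.62·exp(0.033·84+0.04·-0.4) = 75.44
  sum: 19.19 + 75.44 → r_corr = 94.63 μm/a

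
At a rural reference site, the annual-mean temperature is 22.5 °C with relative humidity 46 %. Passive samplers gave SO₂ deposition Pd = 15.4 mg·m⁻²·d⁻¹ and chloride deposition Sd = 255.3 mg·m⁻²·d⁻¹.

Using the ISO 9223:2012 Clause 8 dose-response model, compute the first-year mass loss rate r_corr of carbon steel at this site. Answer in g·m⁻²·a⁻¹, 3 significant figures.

r_corr = 353 g·m⁻²·a⁻¹

carbon steel: temperature factor f = -0.054·(12.5) = -0.6750
  sulphur-dioxide contribution → 9.373 μm/a
  chloride contribution → 35.57 μm/a
  ⇒ r_corr(carbon steel) = 44.94 μm/a
Convert to mass loss: 44.94 μm/a × 7.85 g/cm³ = 352.8 g·m⁻²·a⁻¹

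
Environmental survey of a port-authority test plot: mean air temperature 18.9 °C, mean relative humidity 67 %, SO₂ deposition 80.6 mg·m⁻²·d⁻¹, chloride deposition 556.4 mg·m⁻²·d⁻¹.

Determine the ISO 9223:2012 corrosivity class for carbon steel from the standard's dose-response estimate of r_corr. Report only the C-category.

carbon steel: f(T) = -0.054·(T−10) [T>10 °C] = -0.4806
  Pd branch = 1.77·Pd^0.52·e^(0.02·RH+f) = 40.97 μm/a
  Cl⁻ term: 0.102·556.4^0.62·exp(0.033·67+0.04·18.9) = 99.84
  r_corr = 40.97 + 99.84 = 140.8 μm/a
141 μm/a falls in (80, 200] for carbon steel → category C5

C5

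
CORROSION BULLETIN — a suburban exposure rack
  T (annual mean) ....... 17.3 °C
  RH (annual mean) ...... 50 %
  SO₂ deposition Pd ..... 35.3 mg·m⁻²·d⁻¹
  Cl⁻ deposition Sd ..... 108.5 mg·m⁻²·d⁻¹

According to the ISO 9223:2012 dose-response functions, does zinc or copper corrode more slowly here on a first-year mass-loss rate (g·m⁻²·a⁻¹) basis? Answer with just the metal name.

zinc: T>10 °C ⇒ hinge -0.071·(17.3−10) = -0.5183
  SO₂ term: 0.0129·35.3^0.44·exp(0.046·50-0.5183) = 0.3676
  Sd branch = 0.0175·Sd^0.57·e^(0.008·RH+0.085·T) = 1.643 μm/a
  r_corr = 0.3676 + 1.643 = 2.01 μm/a
  mass loss = 2.01 μm/a × 7.14 g/cm³ = 14.35 g·m⁻²·a⁻¹
copper: f(T) = -0.080·(T−10) [T>10 °C] = -0.5840
  Pd branch = 0.0053·Pd^0.26·e^(0.059·RH+f) = 0.1426 μm/a
  Cl⁻ term: 0.01025·108.5^0.27·exp(0.036·50+0.049·17.3) = 0.5131
  r_corr = 0.1426 + 0.5131 = 0.6557 μm/a
  mass loss = 0.6557 μm/a × 8.96 g/cm³ = 5.875 g·m⁻²·a⁻¹
Ordering by g·m⁻²·a⁻¹: zinc (14.4) > copper (5.88)

copper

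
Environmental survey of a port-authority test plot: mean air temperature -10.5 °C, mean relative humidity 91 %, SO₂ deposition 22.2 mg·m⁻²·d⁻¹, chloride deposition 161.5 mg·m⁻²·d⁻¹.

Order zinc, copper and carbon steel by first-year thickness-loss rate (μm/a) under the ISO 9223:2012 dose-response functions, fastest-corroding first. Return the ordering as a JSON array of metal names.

zinc: f(T) = +0.038·(T−10) [T≤10 °C] = -0.7790
  sulphur-dioxide contribution → 1.523 μm/a
  chloride contribution → 0.2693 μm/a
  total first-year rate 1.792 μm/a
copper: f(T) = +0.126·(T−10) [T≤10 °C] = -2.5830
  sulphur-dioxide contribution → 0.1924 μm/a
  chloride contribution → 0.6401 μm/a
  ⇒ r_corr(copper) = 0.8325 μm/a
carbon steel: temperature factor f = +0.150·(-20.5) = -3.0750
  sulphur-dioxide contribution → 2.53 μm/a
  chloride contribution → 31.58 μm/a
  ⇒ r_corr(carbon steel) = 34.11 μm/a
Ordering by μm/a: carbon steel (34.1) > zinc (1.79) > copper (0.833)

["carbon steel", "zinc", "copper"]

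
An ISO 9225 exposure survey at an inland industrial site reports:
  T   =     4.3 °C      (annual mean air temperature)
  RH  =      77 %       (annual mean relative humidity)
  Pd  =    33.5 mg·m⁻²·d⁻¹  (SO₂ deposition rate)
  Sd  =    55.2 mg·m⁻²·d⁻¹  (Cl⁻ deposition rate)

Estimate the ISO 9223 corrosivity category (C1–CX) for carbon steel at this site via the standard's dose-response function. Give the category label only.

carbon steel: T≤10 °C ⇒ hinge +0.150·(4.3−10) = -0.8550
  Pd branch = 1.77·Pd^0.52·e^(0.02·RH+f) = 21.8 μm/a
  Sd branch = 0.102·Sd^0.62·e^(0.033·RH+0.04·T) = 18.49 μm/a
  sum: 21.8 + 18.49 → r_corr = 40.29 μm/a
Category bounds: 25…50 μm/a bracket r_corr ⇒ C3

C3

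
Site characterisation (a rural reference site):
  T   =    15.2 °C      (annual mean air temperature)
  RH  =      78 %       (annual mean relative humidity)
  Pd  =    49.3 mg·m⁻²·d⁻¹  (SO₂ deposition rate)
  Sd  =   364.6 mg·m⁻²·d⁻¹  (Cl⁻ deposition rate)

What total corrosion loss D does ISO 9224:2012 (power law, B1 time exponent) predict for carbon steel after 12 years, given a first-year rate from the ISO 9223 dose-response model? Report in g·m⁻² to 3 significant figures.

D(12) = 4.13e+03 g·m⁻²

carbon steel: T>10 °C ⇒ hinge -0.054·(15.2−10) = -0.2808
  SO₂ term: 1.77·49.3^0.52·exp(0.02·78-0.2808) = 48.28
  Cl⁻ term: 0.102·364.6^0.62·exp(0.033·78+0.04·15.2) = 95.25
  sum: 48.28 + 95.25 → r_corr = 143.5 μm/a
Long-term exponent b (ISO 9224 Table 2, B1) = 0.523
  D(12) = 143.5 × 12^0.523 = 143.5 × 3.668 = 526.5 μm
  Mass loss = 526.5 μm × 7.85 g/cm³ = 4133 g·m⁻²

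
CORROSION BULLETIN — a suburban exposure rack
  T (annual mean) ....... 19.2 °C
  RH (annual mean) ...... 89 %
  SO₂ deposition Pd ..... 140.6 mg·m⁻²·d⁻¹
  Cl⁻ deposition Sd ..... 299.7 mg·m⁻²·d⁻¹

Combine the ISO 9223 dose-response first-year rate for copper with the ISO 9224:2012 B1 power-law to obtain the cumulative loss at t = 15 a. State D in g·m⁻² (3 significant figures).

copper: f(T) = -0.080·(T−10) [T>10 °C] = -0.7360
  Pd branch = 0.0053·Pd^0.26·e^(0.059·RH+f) = 1.752 μm/a
  Sd branch = 0.01025·Sd^0.27·e^(0.036·RH+0.049·T) = 3.016 μm/a
  sum: 1.752 + 3.016 → r_corr = 4.769 μm/a
ISO 9224: D(t) = r_corr · t^b with b = 0.667 (copper, B1)
  D(15) = 4.769 × 15^0.667 = 4.769 × 6.088 = 29.03 μm
  Mass loss = 29.03 μm × 8.96 g/cm³ = 260.1 g·m⁻²

D(15) = 260 g·m⁻²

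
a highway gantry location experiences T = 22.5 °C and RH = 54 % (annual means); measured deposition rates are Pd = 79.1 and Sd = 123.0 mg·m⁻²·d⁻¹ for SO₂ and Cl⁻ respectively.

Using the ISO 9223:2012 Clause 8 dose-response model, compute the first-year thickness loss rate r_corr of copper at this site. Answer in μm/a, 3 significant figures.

r_corr = 0.938 μm/a

copper: temperature factor f = -0.080·(12.5) = -1.0000
  sulphur-dioxide contribution → 0.1469 μm/a
  chloride contribution → 0.7908 μm/a
  ⇒ r_corr(copper) = 0.9378 μm/a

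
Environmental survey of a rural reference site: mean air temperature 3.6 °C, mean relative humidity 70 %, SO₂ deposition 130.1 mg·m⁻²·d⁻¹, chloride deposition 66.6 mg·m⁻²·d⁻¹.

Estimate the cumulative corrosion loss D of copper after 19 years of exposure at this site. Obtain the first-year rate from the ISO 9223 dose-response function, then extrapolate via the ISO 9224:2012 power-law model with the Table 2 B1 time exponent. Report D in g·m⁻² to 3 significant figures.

D(19) = 63.5 g·m⁻²

copper: temperature factor f = +0.126·(-6.4) = -0.8064
  SO₂ term: 0.0053·130.1^0.26·exp(0.059·70-0.8064) = 0.5217
  Cl⁻ term: 0.01025·66.6^0.27·exp(0.036·70+0.049·3.6) = 0.4722
  sum: 0.5217 + 0.4722 → r_corr = 0.9939 μm/a
Power-law: D(19) = r_corr · 19^0.667
  D(19) = 0.9939 × 19^0.667 = 0.9939 × 7.127 = 7.084 μm
  Mass loss = 7.084 μm × 8.96 g/cm³ = 63.47 g·m⁻²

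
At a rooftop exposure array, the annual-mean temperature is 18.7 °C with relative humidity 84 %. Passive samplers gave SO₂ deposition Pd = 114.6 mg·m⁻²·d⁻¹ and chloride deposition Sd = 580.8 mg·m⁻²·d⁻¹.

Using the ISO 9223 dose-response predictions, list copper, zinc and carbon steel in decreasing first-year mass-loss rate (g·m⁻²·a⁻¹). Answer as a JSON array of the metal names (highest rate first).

["carbon steel", "zinc", "copper"]

copper: temperature factor f = -0.080·(8.7) = -0.6960
  sulphur-dioxide contribution → 1.288 μm/a
  chloride contribution → 2.939 μm/a
  ⇒ r_corr(copper) = 4.227 μm/a
  mass loss = 4.227 μm/a × 8.96 g/cm³ = 37.87 g·m⁻²·a⁻¹
zinc: temperature factor f = -0.071·(8.7) = -0.6177
  sulphur-dioxide contribution → 2.67 μm/a
  chloride contribution → 6.32 μm/a
  total first-year rate 8.989 μm/a
  mass loss = 8.989 μm/a × 7.14 g/cm³ = 64.18 g·m⁻²·a⁻¹
carbon steel: T>10 °C ⇒ hinge -0.054·(18.7−10) = -0.4698
  sulphur-dioxide contribution → 69.88 μm/a
  chloride contribution → 178.2 μm/a
  ⇒ r_corr(carbon steel) = 248.1 μm/a
  mass loss = 248.1 μm/a × 7.85 g/cm³ = 1948 g·m⁻²·a⁻¹
Ordering by g·m⁻²·a⁻¹: carbon steel (1950) > zinc (64.2) > copper (37.9)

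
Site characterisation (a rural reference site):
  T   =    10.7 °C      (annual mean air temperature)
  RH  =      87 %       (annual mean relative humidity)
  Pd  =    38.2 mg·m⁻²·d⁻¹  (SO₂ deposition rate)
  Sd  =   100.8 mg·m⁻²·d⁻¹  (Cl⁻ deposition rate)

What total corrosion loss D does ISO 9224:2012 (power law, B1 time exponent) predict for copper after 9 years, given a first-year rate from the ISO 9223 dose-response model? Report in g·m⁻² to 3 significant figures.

copper: T>10 °C ⇒ hinge -0.080·(10.7−10) = -0.0560
  SO₂ term: 0.0053·38.2^0.26·exp(0.059·87-0.0560) = 2.19
  Sd branch = 0.01025·Sd^0.27·e^(0.036·RH+0.049·T) = 1.379 μm/a
  sum: 2.19 + 1.379 → r_corr = 3.569 μm/a
Power-law: D(9) = r_corr · 9^0.667
  D(9) = 3.569 × 9^0.667 = 3.569 × 4.33 = 15.46 μm
  Mass loss = 15.46 μm × 8.96 g/cm³ = 138.5 g·m⁻²

D(9) = 138 g·m⁻²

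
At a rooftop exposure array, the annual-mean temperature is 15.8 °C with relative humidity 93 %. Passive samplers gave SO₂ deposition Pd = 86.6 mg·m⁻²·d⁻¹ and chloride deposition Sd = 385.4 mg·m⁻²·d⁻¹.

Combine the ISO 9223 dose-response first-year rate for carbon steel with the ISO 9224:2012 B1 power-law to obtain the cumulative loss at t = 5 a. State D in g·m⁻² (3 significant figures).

D(5) = 4.56e+03 g·m⁻²

carbon steel: T>10 °C ⇒ hinge -0.054·(15.8−10) = -0.3132
  sulphur-dioxide contribution → 84.58 μm/a
  chloride contribution → 165.6 μm/a
  total first-year rate 250.2 μm/a
Power-law: D(5) = r_corr · 5^0.523
  D(5) = 250.2 × 5^0.523 = 250.2 × 2.32 = 580.6 μm
  Mass loss = 580.6 μm × 7.85 g/cm³ = 4558 g·m⁻²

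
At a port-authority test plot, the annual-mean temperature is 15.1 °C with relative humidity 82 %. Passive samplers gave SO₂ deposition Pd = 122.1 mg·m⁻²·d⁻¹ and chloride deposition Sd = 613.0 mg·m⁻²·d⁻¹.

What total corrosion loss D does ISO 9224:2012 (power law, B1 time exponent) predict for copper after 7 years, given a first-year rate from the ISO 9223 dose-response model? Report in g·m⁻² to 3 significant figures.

copper: temperature factor f = -0.080·(5.1) = -0.4080
  SO₂ term: 0.0053·122.1^0.26·exp(0.059·82-0.4080) = 1.551
  Cl⁻ term: 0.01025·613.0^0.27·exp(0.036·82+0.049·15.1) = 2.327
  sum: 1.551 + 2.327 → r_corr = 3.878 μm/a
ISO 9224: D(t) = r_corr · t^b with b = 0.667 (copper, B1)
  D(7) = 3.878 × 7^0.667 = 3.878 × 3.662 = 14.2 μm
  Mass loss = 14.2 μm × 8.96 g/cm³ = 127.2 g·m⁻²

D(7) = 127 g·m⁻²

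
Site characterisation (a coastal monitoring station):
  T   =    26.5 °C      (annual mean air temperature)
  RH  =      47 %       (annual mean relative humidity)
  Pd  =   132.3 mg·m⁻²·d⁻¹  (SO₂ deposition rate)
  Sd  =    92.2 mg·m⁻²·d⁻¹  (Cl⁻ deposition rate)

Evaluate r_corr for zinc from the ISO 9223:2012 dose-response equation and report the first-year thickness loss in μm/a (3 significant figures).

r_corr = 3.49 μm/a

zinc: temperature factor f = -0.071·(16.5) = -1.1715
  sulphur-dioxide contribution → 0.298 μm/a
  chloride contribution → 3.195 μm/a
  ⇒ r_corr(zinc) = 3.493 μm/a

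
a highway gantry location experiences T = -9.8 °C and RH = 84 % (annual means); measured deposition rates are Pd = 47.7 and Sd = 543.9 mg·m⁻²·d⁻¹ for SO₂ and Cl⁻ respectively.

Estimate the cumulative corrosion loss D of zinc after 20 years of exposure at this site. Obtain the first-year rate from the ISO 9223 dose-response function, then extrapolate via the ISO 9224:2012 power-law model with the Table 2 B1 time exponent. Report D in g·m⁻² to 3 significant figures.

zinc: f(T) = +0.038·(T−10) [T≤10 °C] = -0.7524
  Pd branch = 0.0129·Pd^0.44·e^(0.046·RH+f) = 1.587 μm/a
  Sd branch = 0.0175·Sd^0.57·e^(0.008·RH+0.085·T) = 0.54 μm/a
  r_corr = 1.587 + 0.54 = 2.127 μm/a
Long-term exponent b (ISO 9224 Table 2, B1) = 0.813
  D(20) = 2.127 × 20^0.813 = 2.127 × 11.42 = 24.29 μm
  Mass loss = 24.29 μm × 7.14 g/cm³ = 173.4 g·m⁻²

D(20) = 173 g·m⁻²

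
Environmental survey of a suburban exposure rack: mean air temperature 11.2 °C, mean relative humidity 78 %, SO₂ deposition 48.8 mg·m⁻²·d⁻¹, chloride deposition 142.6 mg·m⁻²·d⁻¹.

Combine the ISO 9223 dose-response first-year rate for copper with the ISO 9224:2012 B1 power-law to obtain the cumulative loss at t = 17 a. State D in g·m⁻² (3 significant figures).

D(17) = 145 g·m⁻²

copper: T>10 °C ⇒ hinge -0.080·(11.2−10) = -0.0960
  sulphur-dioxide contribution → 1.319 μm/a
  chloride contribution → 1.122 μm/a
  ⇒ r_corr(copper) = 2.441 μm/a
Long-term exponent b (ISO 9224 Table 2, B1) = 0.667
  D(17) = 2.441 × 17^0.667 = 2.441 × 6.618 = 16.16 μm
  Mass loss = 16.16 μm × 8.96 g/cm³ = 144.8 g·m⁻²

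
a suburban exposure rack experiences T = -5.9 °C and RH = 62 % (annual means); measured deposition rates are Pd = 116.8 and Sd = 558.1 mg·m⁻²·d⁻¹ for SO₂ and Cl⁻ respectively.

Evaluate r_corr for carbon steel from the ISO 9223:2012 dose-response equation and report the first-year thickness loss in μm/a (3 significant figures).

r_corr = 38.1 μm/a

carbon steel: T≤10 °C ⇒ hinge +0.150·(-5.9−10) = -2.3850
  SO₂ term: 1.77·116.8^0.52·exp(0.02·62-2.3850) = 6.695
  Sd branch = 0.102·Sd^0.62·e^(0.033·RH+0.04·T) = 31.45 μm/a
  sum: 6.695 + 31.45 → r_corr = 38.15 μm/a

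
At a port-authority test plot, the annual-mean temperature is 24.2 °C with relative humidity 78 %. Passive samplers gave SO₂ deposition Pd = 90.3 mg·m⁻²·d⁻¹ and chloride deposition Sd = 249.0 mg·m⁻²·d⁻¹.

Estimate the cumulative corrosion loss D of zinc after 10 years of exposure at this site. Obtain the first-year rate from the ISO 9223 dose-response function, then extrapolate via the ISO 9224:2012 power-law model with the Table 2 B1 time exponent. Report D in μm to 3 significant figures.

D(10) = 46.6 μm

zinc: T>10 °C ⇒ hinge -0.071·(24.2−10) = -1.0082
  sulphur-dioxide contribution → 1.234 μm/a
  chloride contribution → 5.932 μm/a
  ⇒ r_corr(zinc) = 7.167 μm/a
Power-law: D(10) = r_corr · 10^0.813
  D(10) = 7.167 × 10^0.813 = 7.167 × 6.501 = 46.59 μm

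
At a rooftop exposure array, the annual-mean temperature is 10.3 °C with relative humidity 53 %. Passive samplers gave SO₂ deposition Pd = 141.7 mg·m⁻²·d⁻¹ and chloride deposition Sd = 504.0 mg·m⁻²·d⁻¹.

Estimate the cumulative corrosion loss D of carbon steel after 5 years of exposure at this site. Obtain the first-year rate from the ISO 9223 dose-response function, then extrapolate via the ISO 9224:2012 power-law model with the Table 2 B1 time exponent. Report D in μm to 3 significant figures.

carbon steel: T>10 °C ⇒ hinge -0.054·(10.3−10) = -0.0162
  Pd branch = 1.77·Pd^0.52·e^(0.02·RH+f) = 66.07 μm/a
  Sd branch = 0.102·Sd^0.62·e^(0.033·RH+0.04·T) = 41.94 μm/a
  sum: 66.07 + 41.94 → r_corr = 108 μm/a
Long-term exponent b (ISO 9224 Table 2, B1) = 0.523
  D(5) = 108 × 5^0.523 = 108 × 2.32 = 250.6 μm

D(5) = 251 μm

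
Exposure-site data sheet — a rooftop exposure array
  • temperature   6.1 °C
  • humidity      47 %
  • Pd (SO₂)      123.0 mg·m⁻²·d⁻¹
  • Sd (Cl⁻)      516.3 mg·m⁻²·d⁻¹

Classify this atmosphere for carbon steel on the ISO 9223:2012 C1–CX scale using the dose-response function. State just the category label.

carbon steel: temperature factor f = +0.150·(-3.9) = -0.5850
  sulphur-dioxide contribution → 30.82 μm/a
  chloride contribution → 29.52 μm/a
  ⇒ r_corr(carbon steel) = 60.35 μm/a
Category bounds: 50…80 μm/a bracket r_corr ⇒ C4

C4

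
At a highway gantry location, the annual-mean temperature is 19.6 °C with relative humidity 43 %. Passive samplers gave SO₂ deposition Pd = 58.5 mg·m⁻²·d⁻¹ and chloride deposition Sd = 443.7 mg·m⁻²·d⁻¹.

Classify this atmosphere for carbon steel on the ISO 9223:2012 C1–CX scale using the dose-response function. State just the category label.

C4

carbon steel: temperature factor f = -0.054·(9.6) = -0.5184
  Pd branch = 1.77·Pd^0.52·e^(0.02·RH+f) = 20.67 μm/a
  Sd branch = 0.102·Sd^0.62·e^(0.033·RH+0.04·T) = 40.42 μm/a
  r_corr = 20.67 + 40.42 = 61.08 μm/a
Category bounds: 50…80 μm/a bracket r_corr ⇒ C4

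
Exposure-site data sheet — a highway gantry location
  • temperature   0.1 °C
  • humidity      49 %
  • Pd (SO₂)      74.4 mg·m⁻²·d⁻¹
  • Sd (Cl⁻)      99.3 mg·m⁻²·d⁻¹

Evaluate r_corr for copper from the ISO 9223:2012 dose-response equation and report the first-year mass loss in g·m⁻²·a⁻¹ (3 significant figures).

r_corr = 2.62 g·m⁻²·a⁻¹

copper: f(T) = +0.126·(T−10) [T≤10 °C] = -1.2474
  sulphur-dioxide contribution → 0.08408 μm/a
  chloride contribution → 0.208 μm/a
  total first-year rate 0.2921 μm/a
Convert to mass loss: 0.2921 μm/a × 8.96 g/cm³ = 2.617 g·m⁻²·a⁻¹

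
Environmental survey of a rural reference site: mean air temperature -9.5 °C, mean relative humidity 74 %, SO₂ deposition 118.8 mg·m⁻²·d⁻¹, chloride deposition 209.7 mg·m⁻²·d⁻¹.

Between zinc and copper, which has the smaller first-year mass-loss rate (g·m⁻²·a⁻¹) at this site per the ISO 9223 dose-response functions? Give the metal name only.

copper

zinc: T≤10 °C ⇒ hinge +0.038·(-9.5−10) = -0.7410
  Pd branch = 0.0129·Pd^0.44·e^(0.046·RH+f) = 1.514 μm/a
  Cl⁻ term: 0.0175·209.7^0.57·exp(0.008·74+0.085·-9.5) = 0.297
  sum: 1.514 + 0.297 → r_corr = 1.811 μm/a
  mass loss = 1.811 μm/a × 7.14 g/cm³ = 12.93 g·m⁻²·a⁻¹
copper: f(T) = +0.126·(T−10) [T≤10 °C] = -2.4570
  Pd branch = 0.0053·Pd^0.26·e^(0.059·RH+f) = 0.1238 μm/a
  Sd branch = 0.01025·Sd^0.27·e^(0.036·RH+0.049·T) = 0.3912 μm/a
  sum: 0.1238 + 0.3912 → r_corr = 0.515 μm/a
  mass loss = 0.515 μm/a × 8.96 g/cm³ = 4.614 g·m⁻²·a⁻¹
Ordering by g·m⁻²·a⁻¹: zinc (12.9) > copper (4.61)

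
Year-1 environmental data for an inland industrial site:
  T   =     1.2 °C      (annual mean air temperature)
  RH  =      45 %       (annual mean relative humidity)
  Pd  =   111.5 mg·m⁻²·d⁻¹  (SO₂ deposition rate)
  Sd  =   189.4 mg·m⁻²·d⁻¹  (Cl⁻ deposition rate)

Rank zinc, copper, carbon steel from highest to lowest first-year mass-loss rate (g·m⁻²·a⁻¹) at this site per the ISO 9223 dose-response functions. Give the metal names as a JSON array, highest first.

zinc: temperature factor f = +0.038·(-8.8) = -0.3344
  Pd branch = 0.0129·Pd^0.44·e^(0.046·RH+f) = 0.5823 μm/a
  Sd branch = 0.0175·Sd^0.57·e^(0.008·RH+0.085·T) = 0.5518 μm/a
  sum: 0.5823 + 0.5518 → r_corr = 1.134 μm/a
  mass loss = 1.134 μm/a × 7.14 g/cm³ = 8.098 g·m⁻²·a⁻¹
copper: temperature factor f = +0.126·(-8.8) = -1.1088
  Pd branch = 0.0053·Pd^0.26·e^(0.059·RH+f) = 0.08474 μm/a
  Sd branch = 0.01025·Sd^0.27·e^(0.036·RH+0.049·T) = 0.2263 μm/a
  sum: 0.08474 + 0.2263 → r_corr = 0.3111 μm/a
  mass loss = 0.3111 μm/a × 8.96 g/cm³ = 2.787 g·m⁻²·a⁻¹
carbon steel: f(T) = +0.150·(T−10) [T≤10 °C] = -1.3200
  SO₂ term: 1.77·111.5^0.52·exp(0.02·45-1.3200) = 13.49
  Cl⁻ term: 0.102·189.4^0.62·exp(0.033·45+0.04·1.2) = 12.2
  sum: 13.49 + 12.2 → r_corr = 25.69 μm/a
  mass loss = 25.69 μm/a × 7.85 g/cm³ = 201.7 g·m⁻²·a⁻¹
Ordering by g·m⁻²·a⁻¹: carbon steel (202) > zinc (8.1) > copper (2.79)

["carbon steel", "zinc", "copper"]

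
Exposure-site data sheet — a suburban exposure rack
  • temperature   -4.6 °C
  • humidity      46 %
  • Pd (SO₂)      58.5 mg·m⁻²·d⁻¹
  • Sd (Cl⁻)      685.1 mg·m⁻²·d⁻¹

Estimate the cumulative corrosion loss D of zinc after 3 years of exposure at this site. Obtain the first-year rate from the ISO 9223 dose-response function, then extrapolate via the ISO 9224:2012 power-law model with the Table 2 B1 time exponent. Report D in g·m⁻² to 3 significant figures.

D(3) = 18.8 g·m⁻²

zinc: T≤10 °C ⇒ hinge +0.038·(-4.6−10) = -0.5548
  sulphur-dioxide contribution → 0.3683 μm/a
  chloride contribution → 0.707 μm/a
  total first-year rate 1.075 μm/a
ISO 9224: D(t) = r_corr · t^b with b = 0.813 (zinc, B1)
  D(3) = 1.075 × 3^0.813 = 1.075 × 2.443 = 2.627 μm
  Mass loss = 2.627 μm × 7.14 g/cm³ = 18.76 g·m⁻²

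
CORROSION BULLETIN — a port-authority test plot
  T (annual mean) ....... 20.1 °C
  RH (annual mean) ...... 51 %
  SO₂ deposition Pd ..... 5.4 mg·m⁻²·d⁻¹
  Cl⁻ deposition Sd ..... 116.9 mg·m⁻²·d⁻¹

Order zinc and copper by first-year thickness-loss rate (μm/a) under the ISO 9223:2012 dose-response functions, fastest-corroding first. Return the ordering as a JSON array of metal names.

["zinc", "copper"]

zinc: T>10 °C ⇒ hinge -0.071·(20.1−10) = -0.7171
  Pd branch = 0.0129·Pd^0.44·e^(0.046·RH+f) = 0.1381 μm/a
  Cl⁻ term: 0.0175·116.9^0.57·exp(0.008·51+0.085·20.1) = 2.192
  sum: 0.1381 + 2.192 → r_corr = 2.33 μm/a
copper: temperature factor f = -0.080·(10.1) = -0.8080
  Pd branch = 0.0053·Pd^0.26·e^(0.059·RH+f) = 0.07423 μm/a
  Cl⁻ term: 0.01025·116.9^0.27·exp(0.036·51+0.049·20.1) = 0.6225
  r_corr = 0.07423 + 0.6225 = 0.6967 μm/a
Ordering by μm/a: zinc (2.33) > copper (0.697)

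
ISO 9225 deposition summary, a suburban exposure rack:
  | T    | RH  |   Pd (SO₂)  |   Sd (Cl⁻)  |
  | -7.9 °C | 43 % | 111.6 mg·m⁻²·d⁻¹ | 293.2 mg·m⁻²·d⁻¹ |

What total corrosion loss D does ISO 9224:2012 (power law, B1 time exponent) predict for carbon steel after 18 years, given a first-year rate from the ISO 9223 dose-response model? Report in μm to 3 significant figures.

D(18) = 62.2 μm

carbon steel: temperature factor f = +0.150·(-17.9) = -2.6850
  sulphur-dioxide contribution → 3.313 μm/a
  chloride contribution → 10.41 μm/a
  ⇒ r_corr(carbon steel) = 13.72 μm/a
ISO 9224: D(t) = r_corr · t^b with b = 0.523 (carbon steel, B1)
  D(18) = 13.72 × 18^0.523 = 13.72 × 4.534 = 62.2 μm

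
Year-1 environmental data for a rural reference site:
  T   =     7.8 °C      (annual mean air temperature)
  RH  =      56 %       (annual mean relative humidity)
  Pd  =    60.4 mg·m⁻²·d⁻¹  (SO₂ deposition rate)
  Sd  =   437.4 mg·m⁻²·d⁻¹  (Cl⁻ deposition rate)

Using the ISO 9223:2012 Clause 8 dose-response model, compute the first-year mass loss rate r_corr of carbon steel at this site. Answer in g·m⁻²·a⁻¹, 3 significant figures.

r_corr = 559 g·m⁻²·a⁻¹

carbon steel: T≤10 °C ⇒ hinge +0.150·(7.8−10) = -0.3300
  SO₂ term: 1.77·60.4^0.52·exp(0.02·56-0.3300) = 32.9
  Sd branch = 0.102·Sd^0.62·e^(0.033·RH+0.04·T) = 38.37 μm/a
  sum: 32.9 + 38.37 → r_corr = 71.27 μm/a
Convert to mass loss: 71.27 μm/a × 7.85 g/cm³ = 559.5 g·m⁻²·a⁻¹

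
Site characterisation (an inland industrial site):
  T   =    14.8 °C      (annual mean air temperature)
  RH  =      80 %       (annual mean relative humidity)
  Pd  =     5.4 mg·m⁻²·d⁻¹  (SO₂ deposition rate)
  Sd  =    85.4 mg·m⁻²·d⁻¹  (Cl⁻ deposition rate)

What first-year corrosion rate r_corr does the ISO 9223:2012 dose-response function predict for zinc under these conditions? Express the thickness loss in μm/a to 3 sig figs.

zinc: T>10 °C ⇒ hinge -0.071·(14.8−10) = -0.3408
  sulphur-dioxide contribution → 0.7639 μm/a
  chloride contribution → 1.473 μm/a
  ⇒ r_corr(zinc) = 2.237 μm/a

r_corr = 2.24 μm/a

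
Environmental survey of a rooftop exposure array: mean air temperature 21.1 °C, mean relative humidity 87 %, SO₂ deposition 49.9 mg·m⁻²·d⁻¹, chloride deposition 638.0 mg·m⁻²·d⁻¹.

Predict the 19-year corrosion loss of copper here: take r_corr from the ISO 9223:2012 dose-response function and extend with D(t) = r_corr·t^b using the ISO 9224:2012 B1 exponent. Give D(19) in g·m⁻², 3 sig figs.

D(19) = 307 g·m⁻²

copper: T>10 °C ⇒ hinge -0.080·(21.1−10) = -0.8880
  sulphur-dioxide contribution → 1.022 μm/a
  chloride contribution → 3.778 μm/a
  ⇒ r_corr(copper) = 4.8 μm/a
ISO 9224: D(t) = r_corr · t^b with b = 0.667 (copper, B1)
  D(19) = 4.8 × 19^0.667 = 4.8 × 7.127 = 34.21 μm
  Mass loss = 34.21 μm × 8.96 g/cm³ = 306.5 g·m⁻²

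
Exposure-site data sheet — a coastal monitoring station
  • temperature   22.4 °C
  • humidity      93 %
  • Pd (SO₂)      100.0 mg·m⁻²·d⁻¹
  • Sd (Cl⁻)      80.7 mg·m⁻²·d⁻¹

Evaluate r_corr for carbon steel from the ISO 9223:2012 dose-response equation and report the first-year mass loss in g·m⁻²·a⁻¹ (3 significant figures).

r_corr = 1.14e+03 g·m⁻²·a⁻¹

carbon steel: temperature factor f = -0.054·(12.4) = -0.6696
  sulphur-dioxide contribution → 63.82 μm/a
  chloride contribution → 81.82 μm/a
  total first-year rate 145.6 μm/a
Convert to mass loss: 145.6 μm/a × 7.85 g/cm³ = 1143 g·m⁻²·a⁻¹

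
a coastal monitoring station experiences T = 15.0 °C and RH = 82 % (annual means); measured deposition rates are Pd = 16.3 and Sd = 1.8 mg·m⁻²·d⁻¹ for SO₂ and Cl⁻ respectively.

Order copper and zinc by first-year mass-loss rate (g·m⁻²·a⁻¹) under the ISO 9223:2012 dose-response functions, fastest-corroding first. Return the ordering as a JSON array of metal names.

copper: temperature factor f = -0.080·(5.0) = -0.4000
  SO₂ term: 0.0053·16.3^0.26·exp(0.059·82-0.4000) = 0.9265
  Sd branch = 0.01025·Sd^0.27·e^(0.036·RH+0.049·T) = 0.4796 μm/a
  sum: 0.9265 + 0.4796 → r_corr = 1.406 μm/a
  mass loss = 1.406 μm/a × 8.96 g/cm³ = 12.6 g·m⁻²·a⁻¹
zinc: temperature factor f = -0.071·(5.0) = -0.3550
  Pd branch = 0.0129·Pd^0.44·e^(0.046·RH+f) = 1.343 μm/a
  Cl⁻ term: 0.0175·1.8^0.57·exp(0.008·82+0.085·15.0) = 0.1687
  sum: 1.343 + 0.1687 → r_corr = 1.511 μm/a
  mass loss = 1.511 μm/a × 7.14 g/cm³ = 10.79 g·m⁻²·a⁻¹
Ordering by g·m⁻²·a⁻¹: copper (12.6) > zinc (10.8)

["copper", "zinc"]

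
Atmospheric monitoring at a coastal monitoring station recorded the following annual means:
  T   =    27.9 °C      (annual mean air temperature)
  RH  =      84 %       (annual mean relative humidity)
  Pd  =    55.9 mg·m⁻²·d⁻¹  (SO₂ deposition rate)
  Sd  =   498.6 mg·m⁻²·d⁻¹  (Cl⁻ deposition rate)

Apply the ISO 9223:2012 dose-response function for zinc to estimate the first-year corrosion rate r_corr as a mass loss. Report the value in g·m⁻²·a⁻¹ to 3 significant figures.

zinc: f(T) = -0.071·(T−10) [T>10 °C] = -1.2709
  SO₂ term: 0.0129·55.9^0.44·exp(0.046·84-1.2709) = 1.013
  Cl⁻ term: 0.0175·498.6^0.57·exp(0.008·84+0.085·27.9) = 12.66
  sum: 1.013 + 12.66 → r_corr = 13.68 μm/a
Convert to mass loss: 13.68 μm/a × 7.14 g/cm³ = 97.65 g·m⁻²·a⁻¹

r_corr = 97.6 g·m⁻²·a⁻¹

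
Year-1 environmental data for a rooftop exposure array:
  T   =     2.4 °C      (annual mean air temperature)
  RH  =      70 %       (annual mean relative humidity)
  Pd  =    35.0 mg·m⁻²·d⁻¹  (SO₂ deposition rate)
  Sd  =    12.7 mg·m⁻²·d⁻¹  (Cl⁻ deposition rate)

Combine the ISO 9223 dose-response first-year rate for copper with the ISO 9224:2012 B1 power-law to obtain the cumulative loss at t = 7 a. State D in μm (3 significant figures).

D(7) = 2.21 μm

copper: T≤10 °C ⇒ hinge +0.126·(2.4−10) = -0.9576
  Pd branch = 0.0053·Pd^0.26·e^(0.059·RH+f) = 0.3188 μm/a
  Cl⁻ term: 0.01025·12.7^0.27·exp(0.036·70+0.049·2.4) = 0.2846
  sum: 0.3188 + 0.2846 → r_corr = 0.6034 μm/a
ISO 9224: D(t) = r_corr · t^b with b = 0.667 (copper, B1)
  D(7) = 0.6034 × 7^0.667 = 0.6034 × 3.662 = 2.209 μm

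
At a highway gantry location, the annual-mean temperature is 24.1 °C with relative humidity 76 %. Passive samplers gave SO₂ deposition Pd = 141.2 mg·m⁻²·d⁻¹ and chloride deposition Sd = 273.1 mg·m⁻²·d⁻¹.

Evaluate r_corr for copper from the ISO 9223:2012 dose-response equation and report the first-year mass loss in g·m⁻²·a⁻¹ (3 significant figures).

copper: f(T) = -0.080·(T−10) [T>10 °C] = -1.1280
  Pd branch = 0.0053·Pd^0.26·e^(0.059·RH+f) = 0.5505 μm/a
  Sd branch = 0.01025·Sd^0.27·e^(0.036·RH+0.049·T) = 2.342 μm/a
  r_corr = 0.5505 + 2.342 = 2.893 μm/a
Convert to mass loss: 2.893 μm/a × 8.96 g/cm³ = 25.92 g·m⁻²·a⁻¹

r_corr = 25.9 g·m⁻²·a⁻¹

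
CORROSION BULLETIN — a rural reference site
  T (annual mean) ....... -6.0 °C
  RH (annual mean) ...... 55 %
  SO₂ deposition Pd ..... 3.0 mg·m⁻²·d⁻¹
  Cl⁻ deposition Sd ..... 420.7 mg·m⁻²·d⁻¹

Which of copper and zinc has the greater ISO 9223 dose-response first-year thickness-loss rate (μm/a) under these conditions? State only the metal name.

zinc

copper: T≤10 °C ⇒ hinge +0.126·(-6.0−10) = -2.0160
  sulphur-dioxide contribution → 0.0241 μm/a
  chloride contribution → 0.2828 μm/a
  total first-year rate 0.3069 μm/a
zinc: f(T) = +0.038·(T−10) [T≤10 °C] = -0.6080
  sulphur-dioxide contribution → 0.143 μm/a
  chloride contribution → 0.5109 μm/a
  ⇒ r_corr(zinc) = 0.6538 μm/a
Ordering by μm/a: zinc (0.654) > copper (0.307)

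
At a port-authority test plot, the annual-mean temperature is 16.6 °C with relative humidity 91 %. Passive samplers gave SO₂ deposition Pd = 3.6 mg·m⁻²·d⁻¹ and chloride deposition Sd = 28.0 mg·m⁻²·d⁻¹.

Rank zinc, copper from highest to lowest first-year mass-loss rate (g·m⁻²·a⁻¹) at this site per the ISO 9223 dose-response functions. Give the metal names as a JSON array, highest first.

["copper", "zinc"]

zinc: temperature factor f = -0.071·(6.6) = -0.4686
  Pd branch = 0.0129·Pd^0.44·e^(0.046·RH+f) = 0.9328 μm/a
  Sd branch = 0.0175·Sd^0.57·e^(0.008·RH+0.085·T) = 0.9928 μm/a
  r_corr = 0.9328 + 0.9928 = 1.926 μm/a
  mass loss = 1.926 μm/a × 7.14 g/cm³ = 13.75 g·m⁻²·a⁻¹
copper: f(T) = -0.080·(T−10) [T>10 °C] = -0.5280
  SO₂ term: 0.0053·3.6^0.26·exp(0.059·91-0.5280) = 0.9361
  Sd branch = 0.01025·Sd^0.27·e^(0.036·RH+0.049·T) = 1.505 μm/a
  r_corr = 0.9361 + 1.505 = 2.441 μm/a
  mass loss = 2.441 μm/a × 8.96 g/cm³ = 21.87 g·m⁻²·a⁻¹
Ordering by g·m⁻²·a⁻¹: copper (21.9) > zinc (13.7)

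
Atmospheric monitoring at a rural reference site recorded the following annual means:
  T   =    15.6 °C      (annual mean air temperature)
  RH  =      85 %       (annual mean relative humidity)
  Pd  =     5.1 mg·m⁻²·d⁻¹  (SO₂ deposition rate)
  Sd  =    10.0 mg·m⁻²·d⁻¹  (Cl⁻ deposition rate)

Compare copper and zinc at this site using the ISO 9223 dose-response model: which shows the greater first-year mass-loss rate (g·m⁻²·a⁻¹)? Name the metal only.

copper

copper: temperature factor f = -0.080·(5.6) = -0.4480
  sulphur-dioxide contribution → 0.7792 μm/a
  chloride contribution → 0.8743 μm/a
  ⇒ r_corr(copper) = 1.653 μm/a
  mass loss = 1.653 μm/a × 8.96 g/cm³ = 14.82 g·m⁻²·a⁻¹
zinc: temperature factor f = -0.071·(5.6) = -0.3976
  sulphur-dioxide contribution → 0.8858 μm/a
  chloride contribution → 0.4833 μm/a
  total first-year rate 1.369 μm/a
  mass loss = 1.369 μm/a × 7.14 g/cm³ = 9.776 g·m⁻²·a⁻¹
Ordering by g·m⁻²·a⁻¹: copper (14.8) > zinc (9.78)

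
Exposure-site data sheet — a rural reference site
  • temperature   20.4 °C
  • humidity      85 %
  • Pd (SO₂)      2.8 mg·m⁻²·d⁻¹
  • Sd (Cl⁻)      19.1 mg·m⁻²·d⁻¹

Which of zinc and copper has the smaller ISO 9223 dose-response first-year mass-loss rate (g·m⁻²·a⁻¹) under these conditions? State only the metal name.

zinc

zinc: T>10 °C ⇒ hinge -0.071·(20.4−10) = -0.7384
  SO₂ term: 0.0129·2.8^0.44·exp(0.046·85-0.7384) = 0.4839
  Sd branch = 0.0175·Sd^0.57·e^(0.008·RH+0.085·T) = 1.051 μm/a
  r_corr = 0.4839 + 1.051 = 1.535 μm/a
  mass loss = 1.535 μm/a × 7.14 g/cm³ = 10.96 g·m⁻²·a⁻¹
copper: T>10 °C ⇒ hinge -0.080·(20.4−10) = -0.8320
  Pd branch = 0.0053·Pd^0.26·e^(0.059·RH+f) = 0.4541 μm/a
  Sd branch = 0.01025·Sd^0.27·e^(0.036·RH+0.049·T) = 1.317 μm/a
  r_corr = 0.4541 + 1.317 = 1.771 μm/a
  mass loss = 1.771 μm/a × 8.96 g/cm³ = 15.87 g·m⁻²·a⁻¹
Ordering by g·m⁻²·a⁻¹: copper (15.9) > zinc (11)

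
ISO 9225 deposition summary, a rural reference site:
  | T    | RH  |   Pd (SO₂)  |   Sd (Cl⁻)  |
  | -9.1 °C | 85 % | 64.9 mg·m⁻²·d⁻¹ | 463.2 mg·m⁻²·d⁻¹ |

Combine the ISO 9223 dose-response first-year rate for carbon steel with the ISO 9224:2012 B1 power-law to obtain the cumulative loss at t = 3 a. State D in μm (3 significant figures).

D(3) = 102 μm

carbon steel: temperature factor f = +0.150·(-19.1) = -2.8650
  sulphur-dioxide contribution → 4.835 μm/a
  chloride contribution → 52.66 μm/a
  ⇒ r_corr(carbon steel) = 57.5 μm/a
Long-term exponent b (ISO 9224 Table 2, B1) = 0.523
  D(3) = 57.5 × 3^0.523 = 57.5 × 1.776 = 102.1 μm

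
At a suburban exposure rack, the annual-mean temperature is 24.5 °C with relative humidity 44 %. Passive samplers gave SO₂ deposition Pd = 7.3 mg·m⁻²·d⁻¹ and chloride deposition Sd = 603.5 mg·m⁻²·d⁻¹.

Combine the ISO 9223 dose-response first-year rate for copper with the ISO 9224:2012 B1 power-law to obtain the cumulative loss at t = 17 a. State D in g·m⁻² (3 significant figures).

D(17) = 57.7 g·m⁻²

copper: f(T) = -0.080·(T−10) [T>10 °C] = -1.1600
  sulphur-dioxide contribution → 0.03736 μm/a
  chloride contribution → 0.935 μm/a
  total first-year rate 0.9723 μm/a
ISO 9224: D(t) = r_corr · t^b with b = 0.667 (copper, B1)
  D(17) = 0.9723 × 17^0.667 = 0.9723 × 6.618 = 6.435 μm
  Mass loss = 6.435 μm × 8.96 g/cm³ = 57.65 g·m⁻²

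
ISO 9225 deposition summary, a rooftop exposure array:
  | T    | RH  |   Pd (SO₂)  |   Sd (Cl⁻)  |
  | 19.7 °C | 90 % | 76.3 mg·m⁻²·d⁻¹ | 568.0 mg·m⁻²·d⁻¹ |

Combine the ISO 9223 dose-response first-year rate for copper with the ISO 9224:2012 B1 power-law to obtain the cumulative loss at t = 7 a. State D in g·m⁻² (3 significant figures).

D(7) = 175 g·m⁻²

copper: T>10 °C ⇒ hinge -0.080·(19.7−10) = -0.7760
  SO₂ term: 0.0053·76.3^0.26·exp(0.059·90-0.7760) = 1.523
  Sd branch = 0.01025·Sd^0.27·e^(0.036·RH+0.049·T) = 3.808 μm/a
  sum: 1.523 + 3.808 → r_corr = 5.332 μm/a
Long-term exponent b (ISO 9224 Table 2, B1) = 0.667
  D(7) = 5.332 × 7^0.667 = 5.332 × 3.662 = 19.52 μm
  Mass loss = 19.52 μm × 8.96 g/cm³ = 174.9 g·m⁻²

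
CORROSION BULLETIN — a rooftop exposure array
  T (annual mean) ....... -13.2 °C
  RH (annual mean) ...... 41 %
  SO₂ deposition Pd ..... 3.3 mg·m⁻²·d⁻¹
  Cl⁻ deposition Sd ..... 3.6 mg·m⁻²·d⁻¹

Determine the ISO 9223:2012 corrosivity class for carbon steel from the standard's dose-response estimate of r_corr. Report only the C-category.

C1

carbon steel: temperature factor f = +0.150·(-23.2) = -3.4800
  Pd branch = 1.77·Pd^0.52·e^(0.02·RH+f) = 0.2303 μm/a
  Cl⁻ term: 0.102·3.6^0.62·exp(0.033·41+0.04·-13.2) = 0.515
  sum: 0.2303 + 0.515 → r_corr = 0.7453 μm/a
ISO 9223 Table 2 (carbon steel): 0 < 0.745 ≤ 1.3 μm/a ⇒ C1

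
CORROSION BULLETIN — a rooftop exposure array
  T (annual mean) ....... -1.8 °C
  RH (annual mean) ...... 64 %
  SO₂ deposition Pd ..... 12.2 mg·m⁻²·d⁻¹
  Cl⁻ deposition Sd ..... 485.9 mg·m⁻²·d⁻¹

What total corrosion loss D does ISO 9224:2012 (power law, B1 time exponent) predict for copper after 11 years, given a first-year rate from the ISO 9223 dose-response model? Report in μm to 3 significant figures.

copper: T≤10 °C ⇒ hinge +0.126·(-1.8−10) = -1.4868
  sulphur-dioxide contribution → 0.1002 μm/a
  chloride contribution → 0.4993 μm/a
  total first-year rate 0.5996 μm/a
Long-term exponent b (ISO 9224 Table 2, B1) = 0.667
  D(11) = 0.5996 × 11^0.667 = 0.5996 × 4.95 = 2.968 μm

D(11) = 2.97 μm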